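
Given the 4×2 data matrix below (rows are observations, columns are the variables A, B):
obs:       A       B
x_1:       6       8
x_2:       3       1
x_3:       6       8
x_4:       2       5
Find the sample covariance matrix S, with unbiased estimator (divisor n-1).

Step 1 — column means:
  mean(A) = (6 + 3 + 6 + 2) / 4 = 17/4 = 4.25
  mean(B) = (8 + 1 + 8 + 5) / 4 = 22/4 = 5.5

Step 2 — sample covariance S[i,j] = (1/(n-1)) · Σ_k (x_{k,i} - mean_i) · (x_{k,j} - mean_j), with n-1 = 3.
  S[A,A] = ((1.75)·(1.75) + (-1.25)·(-1.25) + (1.75)·(1.75) + (-2.25)·(-2.25)) / 3 = 12.75/3 = 4.25
  S[A,B] = ((1.75)·(2.5) + (-1.25)·(-4.5) + (1.75)·(2.5) + (-2.25)·(-0.5)) / 3 = 15.5/3 = 5.1667
  S[B,B] = ((2.5)·(2.5) + (-4.5)·(-4.5) + (2.5)·(2.5) + (-0.5)·(-0.5)) / 3 = 33/3 = 11

S is symmetric (S[j,i] = S[i,j]). Assembling:

S = [[4.25, 5.1667],
 [5.1667, 11]]


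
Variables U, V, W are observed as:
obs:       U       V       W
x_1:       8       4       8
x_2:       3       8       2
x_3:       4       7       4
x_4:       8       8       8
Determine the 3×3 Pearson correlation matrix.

Step 1 — column means:
  mean(U) = (8 + 3 + 4 + 8) / 4 = 23/4 = 5.75
  mean(V) = (4 + 8 + 7 + 8) / 4 = 27/4 = 6.75
  mean(W) = (8 + 2 + 4 + 8) / 4 = 22/4 = 5.5

Step 2 — sample variances and covariances s[i,j] = (1/(n-1)) · Σ_k (x_{k,i} - mean_i) · (x_{k,j} - mean_j), with n-1 = 3:
  s[U,U] = ((2.25)·(2.25) + (-2.75)·(-2.75) + (-1.75)·(-1.75) + (2.25)·(2.25)) / 3 = 20.75/3 = 6.9167
  s[U,V] = ((2.25)·(-2.75) + (-2.75)·(1.25) + (-1.75)·(0.25) + (2.25)·(1.25)) / 3 = -7.25/3 = -2.4167
  s[U,W] = ((2.25)·(2.5) + (-2.75)·(-3.5) + (-1.75)·(-1.5) + (2.25)·(2.5)) / 3 = 23.5/3 = 7.8333
  s[V,V] = ((-2.75)·(-2.75) + (1.25)·(1.25) + (0.25)·(0.25) + (1.25)·(1.25)) / 3 = 10.75/3 = 3.5833
  s[V,W] = ((-2.75)·(2.5) + (1.25)·(-3.5) + (0.25)·(-1.5) + (1.25)·(2.5)) / 3 = -8.5/3 = -2.8333
  s[W,W] = ((2.5)·(2.5) + (-3.5)·(-3.5) + (-1.5)·(-1.5) + (2.5)·(2.5)) / 3 = 27/3 = 9
  Sample standard deviations s_i = √(s[i,i]):
  s(U) = √(6.9167) = 2.63
  s(V) = √(3.5833) = 1.893
  s(W) = √(9) = 3

Step 3 — r_{ij} = s_{ij} / (s_i · s_j):
  r[U,U] = 1 (diagonal).
  r[U,V] = -2.4167 / (2.63 · 1.893) = -2.4167 / 4.9784 = -0.4854
  r[U,W] = 7.8333 / (2.63 · 3) = 7.8333 / 7.8899 = 0.9928
  r[V,V] = 1 (diagonal).
  r[V,W] = -2.8333 / (1.893 · 3) = -2.8333 / 5.6789 = -0.4989
  r[W,W] = 1 (diagonal).

R is symmetric with unit diagonal. Assembling:

R = [[1, -0.4854, 0.9928],
 [-0.4854, 1, -0.4989],
 [0.9928, -0.4989, 1]]


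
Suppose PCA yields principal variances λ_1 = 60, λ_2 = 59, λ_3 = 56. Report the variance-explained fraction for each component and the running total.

Step 1 — total variance = trace(Sigma) = Σ λ_i = 60 + 59 + 56 = 175.

Step 2 — fraction explained by component i = λ_i / Σ λ:
  PC1: 60/175 = 0.3429
  PC2: 59/175 = 0.3371
  PC3: 56/175 = 0.32

Step 3 — cumulative fraction after k components = (λ_1 + ... + λ_k) / Σ λ:
  k = 1: 60/175 = 0.3429
  k = 2: (60 + 59)/175 = 119/175 = 0.68
  k = 3: (60 + 59 + 56)/175 = 175/175 = 1

Summary (fraction, with percent):

explained: PC1 0.3429 (34.29%), PC2 0.3371 (33.71%), PC3 0.32 (32%);  cumulative: 0.3429, 0.68, 1


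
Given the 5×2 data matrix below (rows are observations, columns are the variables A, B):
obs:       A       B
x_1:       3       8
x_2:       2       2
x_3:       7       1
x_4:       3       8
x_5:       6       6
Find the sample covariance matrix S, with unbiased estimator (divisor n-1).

Step 1 — column means:
  mean(A) = (3 + 2 + 7 + 3 + 6) / 5 = 21/5 = 4.2
  mean(B) = (8 + 2 + 1 + 8 + 6) / 5 = 25/5 = 5

Step 2 — sample covariance S[i,j] = (1/(n-1)) · Σ_k (x_{k,i} - mean_i) · (x_{k,j} - mean_j), with n-1 = 4.
  S[A,A] = ((-1.2)·(-1.2) + (-2.2)·(-2.2) + (2.8)·(2.8) + (-1.2)·(-1.2) + (1.8)·(1.8)) / 4 = 18.8/4 = 4.7
  S[A,B] = ((-1.2)·(3) + (-2.2)·(-3) + (2.8)·(-4) + (-1.2)·(3) + (1.8)·(1)) / 4 = -10/4 = -2.5
  S[B,B] = ((3)·(3) + (-3)·(-3) + (-4)·(-4) + (3)·(3) + (1)·(1)) / 4 = 44/4 = 11

S is symmetric (S[j,i] = S[i,j]). Assembling:

S = [[4.7, -2.5],
 [-2.5, 11]]


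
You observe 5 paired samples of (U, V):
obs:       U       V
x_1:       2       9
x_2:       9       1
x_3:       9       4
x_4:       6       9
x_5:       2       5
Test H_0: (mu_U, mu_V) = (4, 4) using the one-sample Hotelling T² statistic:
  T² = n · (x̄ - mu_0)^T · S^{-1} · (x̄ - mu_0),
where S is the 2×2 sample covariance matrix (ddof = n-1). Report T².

Step 1 — sample mean vector:
  mean(U) = (2 + 9 + 9 + 6 + 2) / 5 = 28/5 = 5.6
  mean(V) = (9 + 1 + 4 + 9 + 5) / 5 = 28/5 = 5.6
  x̄ = (5.6, 5.6),  deviation x̄ - mu_0 = (5.6, 5.6) - (4, 4) = (1.6, 1.6).

Step 2 — sample covariance matrix, S[i,j] = (1/(n-1)) · Σ_k (x_{k,i} - mean_i) · (x_{k,j} - mean_j), divisor n-1 = 4:
  S[U,U] = ((-3.6)·(-3.6) + (3.4)·(3.4) + (3.4)·(3.4) + (0.4)·(0.4) + (-3.6)·(-3.6)) / 4 = 49.2/4 = 12.3
  S[U,V] = ((-3.6)·(3.4) + (3.4)·(-4.6) + (3.4)·(-1.6) + (0.4)·(3.4) + (-3.6)·(-0.6)) / 4 = -29.8/4 = -7.45
  S[V,V] = ((3.4)·(3.4) + (-4.6)·(-4.6) + (-1.6)·(-1.6) + (3.4)·(3.4) + (-0.6)·(-0.6)) / 4 = 47.2/4 = 11.8
  S = [[12.3, -7.45],
 [-7.45, 11.8]].

Step 3 — invert S. det(S) = 12.3·11.8 - (-7.45)² = 89.6375.
  S^{-1} = (1/det) · [[d, -b], [-b, a]] = [[0.1316, 0.0831],
 [0.0831, 0.1372]].

Step 4 — quadratic form (x̄ - mu_0)^T · S^{-1} · (x̄ - mu_0):
  S^{-1} · (x̄ - mu_0) = (0.3436, 0.3525),
  (x̄ - mu_0)^T · [...] = (1.6)·(0.3436) + (1.6)·(0.3525) = 1.1138.

Step 5 — scale by n: T² = 5 · 1.1138 = 5.5691.

T² ≈ 5.5691


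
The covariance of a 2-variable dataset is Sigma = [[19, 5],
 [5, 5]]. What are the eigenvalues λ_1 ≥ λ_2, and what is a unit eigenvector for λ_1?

Step 1 — characteristic polynomial of 2×2 Sigma:
  det(Sigma - λI) = λ² - trace · λ + det = 0.
  trace = 19 + 5 = 24, det = 19·5 - (5)² = 70.
Step 2 — discriminant:
  Δ = trace² - 4·det = 576 - 280 = 296.
Step 3 — eigenvalues:
  λ = (trace ± √Δ)/2 = (24 ± 17.2047)/2,
  λ_1 = 20.6023,  λ_2 = 3.3977.

Step 4 — unit eigenvector for λ_1: solve (Sigma - λ_1 I)v = 0. First row:
  (19 - 20.6023)·v_x + (5)·v_y = 0, i.e. (-1.6023)·v_x + (5)·v_y = 0,
  so v ∝ (b, λ_1 - a) = (5, 1.6023) = u.
  ||u|| = √((5)² + (1.6023)²) = √(27.5674) ≈ 5.2505,
  v_1 = u/||u|| ≈ (0.9523, 0.3052) (||v_1|| = 1).

λ_1 = 20.6023,  λ_2 = 3.3977;  v_1 ≈ (0.9523, 0.3052)


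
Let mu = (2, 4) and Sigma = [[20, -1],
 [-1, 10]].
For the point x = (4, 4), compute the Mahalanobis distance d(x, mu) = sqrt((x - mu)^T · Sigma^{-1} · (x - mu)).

Step 1 — centre the observation: (x - mu) = (2, 0).

Step 2 — invert Sigma. det(Sigma) = 20·10 - (-1)² = 199.
  Sigma^{-1} = (1/det) · [[d, -b], [-b, a]] = [[0.0503, 0.005],
 [0.005, 0.1005]].

Step 3 — form the quadratic (x - mu)^T · Sigma^{-1} · (x - mu):
  Sigma^{-1} · (x - mu) = (0.1005, 0.0101).
  (x - mu)^T · [Sigma^{-1} · (x - mu)] = (2)·(0.1005) + (0)·(0.0101) = 0.201.

Step 4 — take square root: d = √(0.201) ≈ 0.4483.

d(x, mu) = √(0.201) ≈ 0.4483


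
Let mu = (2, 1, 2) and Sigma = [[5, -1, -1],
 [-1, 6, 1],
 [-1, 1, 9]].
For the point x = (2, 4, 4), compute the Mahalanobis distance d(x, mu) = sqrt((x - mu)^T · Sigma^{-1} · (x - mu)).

Step 1 — centre the observation: (x - mu) = (0, 3, 2).

Step 2 — invert Sigma (cofactor / det for 3×3, or solve directly):
  Sigma^{-1} = [[0.2103, 0.0317, 0.0198],
 [0.0317, 0.1746, -0.0159],
 [0.0198, -0.0159, 0.1151]].

Step 3 — form the quadratic (x - mu)^T · Sigma^{-1} · (x - mu):
  Sigma^{-1} · (x - mu) = (0.1349, 0.4921, 0.1825).
  (x - mu)^T · [Sigma^{-1} · (x - mu)] = (0)·(0.1349) + (3)·(0.4921) + (2)·(0.1825) = 1.8413.

Step 4 — take square root: d = √(1.8413) ≈ 1.3569.

d(x, mu) = √(1.8413) ≈ 1.3569


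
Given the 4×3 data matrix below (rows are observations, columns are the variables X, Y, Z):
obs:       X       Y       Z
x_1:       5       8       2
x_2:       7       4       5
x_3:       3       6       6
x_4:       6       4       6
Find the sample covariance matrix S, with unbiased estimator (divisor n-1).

Step 1 — column means:
  mean(X) = (5 + 7 + 3 + 6) / 4 = 21/4 = 5.25
  mean(Y) = (8 + 4 + 6 + 4) / 4 = 22/4 = 5.5
  mean(Z) = (2 + 5 + 6 + 6) / 4 = 19/4 = 4.75

Step 2 — sample covariance S[i,j] = (1/(n-1)) · Σ_k (x_{k,i} - mean_i) · (x_{k,j} - mean_j), with n-1 = 3.
  S[X,X] = ((-0.25)·(-0.25) + (1.75)·(1.75) + (-2.25)·(-2.25) + (0.75)·(0.75)) / 3 = 8.75/3 = 2.9167
  S[X,Y] = ((-0.25)·(2.5) + (1.75)·(-1.5) + (-2.25)·(0.5) + (0.75)·(-1.5)) / 3 = -5.5/3 = -1.8333
  S[X,Z] = ((-0.25)·(-2.75) + (1.75)·(0.25) + (-2.25)·(1.25) + (0.75)·(1.25)) / 3 = -0.75/3 = -0.25
  S[Y,Y] = ((2.5)·(2.5) + (-1.5)·(-1.5) + (0.5)·(0.5) + (-1.5)·(-1.5)) / 3 = 11/3 = 3.6667
  S[Y,Z] = ((2.5)·(-2.75) + (-1.5)·(0.25) + (0.5)·(1.25) + (-1.5)·(1.25)) / 3 = -8.5/3 = -2.8333
  S[Z,Z] = ((-2.75)·(-2.75) + (0.25)·(0.25) + (1.25)·(1.25) + (1.25)·(1.25)) / 3 = 10.75/3 = 3.5833

S is symmetric (S[j,i] = S[i,j]). Assembling:

S = [[2.9167, -1.8333, -0.25],
 [-1.8333, 3.6667, -2.8333],
 [-0.25, -2.8333, 3.5833]]


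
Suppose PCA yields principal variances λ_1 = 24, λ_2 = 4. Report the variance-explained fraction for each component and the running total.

Step 1 — total variance = trace(Sigma) = Σ λ_i = 24 + 4 = 28.

Step 2 — fraction explained by component i = λ_i / Σ λ:
  PC1: 24/28 = 0.8571
  PC2: 4/28 = 0.1429

Step 3 — cumulative fraction after k components = (λ_1 + ... + λ_k) / Σ λ:
  k = 1: 24/28 = 0.8571
  k = 2: (24 + 4)/28 = 28/28 = 1

Summary (fraction, with percent):

explained: PC1 0.8571 (85.71%), PC2 0.1429 (14.29%);  cumulative: 0.8571, 1


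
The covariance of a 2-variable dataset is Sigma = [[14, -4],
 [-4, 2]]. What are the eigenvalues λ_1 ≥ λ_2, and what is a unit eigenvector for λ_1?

Step 1 — characteristic polynomial of 2×2 Sigma:
  det(Sigma - λI) = λ² - trace · λ + det = 0.
  trace = 14 + 2 = 16, det = 14·2 - (-4)² = 12.
Step 2 — discriminant:
  Δ = trace² - 4·det = 256 - 48 = 208.
Step 3 — eigenvalues:
  λ = (trace ± √Δ)/2 = (16 ± 14.4222)/2,
  λ_1 = 15.2111,  λ_2 = 0.7889.

Step 4 — unit eigenvector for λ_1: solve (Sigma - λ_1 I)v = 0. First row:
  (14 - 15.2111)·v_x + (-4)·v_y = 0, i.e. (-1.2111)·v_x + (-4)·v_y = 0,
  so v ∝ (b, λ_1 - a) = (-4, 1.2111); multiply by -1 so the first entry is positive: u = (4, -1.2111).
  ||u|| = √((4)² + (-1.2111)²) = √(17.4668) ≈ 4.1793,
  v_1 = u/||u|| ≈ (0.9571, -0.2898) (||v_1|| = 1).

λ_1 = 15.2111,  λ_2 = 0.7889;  v_1 ≈ (0.9571, -0.2898)


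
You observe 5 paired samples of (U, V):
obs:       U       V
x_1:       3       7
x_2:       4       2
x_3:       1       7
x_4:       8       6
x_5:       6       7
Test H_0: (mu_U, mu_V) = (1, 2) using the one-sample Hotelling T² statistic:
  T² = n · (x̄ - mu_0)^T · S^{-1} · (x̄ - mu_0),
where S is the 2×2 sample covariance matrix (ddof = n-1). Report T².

Step 1 — sample mean vector:
  mean(U) = (3 + 4 + 1 + 8 + 6) / 5 = 22/5 = 4.4
  mean(V) = (7 + 2 + 7 + 6 + 7) / 5 = 29/5 = 5.8
  x̄ = (4.4, 5.8),  deviation x̄ - mu_0 = (4.4, 5.8) - (1, 2) = (3.4, 3.8).

Step 2 — sample covariance matrix, S[i,j] = (1/(n-1)) · Σ_k (x_{k,i} - mean_i) · (x_{k,j} - mean_j), divisor n-1 = 4:
  S[U,U] = ((-1.4)·(-1.4) + (-0.4)·(-0.4) + (-3.4)·(-3.4) + (3.6)·(3.6) + (1.6)·(1.6)) / 4 = 29.2/4 = 7.3
  S[U,V] = ((-1.4)·(1.2) + (-0.4)·(-3.8) + (-3.4)·(1.2) + (3.6)·(0.2) + (1.6)·(1.2)) / 4 = -1.6/4 = -0.4
  S[V,V] = ((1.2)·(1.2) + (-3.8)·(-3.8) + (1.2)·(1.2) + (0.2)·(0.2) + (1.2)·(1.2)) / 4 = 18.8/4 = 4.7
  S = [[7.3, -0.4],
 [-0.4, 4.7]].

Step 3 — invert S. det(S) = 7.3·4.7 - (-0.4)² = 34.15.
  S^{-1} = (1/det) · [[d, -b], [-b, a]] = [[0.1376, 0.0117],
 [0.0117, 0.2138]].

Step 4 — quadratic form (x̄ - mu_0)^T · S^{-1} · (x̄ - mu_0):
  S^{-1} · (x̄ - mu_0) = (0.5124, 0.8521),
  (x̄ - mu_0)^T · [...] = (3.4)·(0.5124) + (3.8)·(0.8521) = 4.9804.

Step 5 — scale by n: T² = 5 · 4.9804 = 24.9019.

T² ≈ 24.9019


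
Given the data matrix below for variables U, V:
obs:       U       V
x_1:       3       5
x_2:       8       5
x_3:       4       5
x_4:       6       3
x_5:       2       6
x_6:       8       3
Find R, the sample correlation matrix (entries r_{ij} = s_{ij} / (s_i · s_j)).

Step 1 — column means:
  mean(U) = (3 + 8 + 4 + 6 + 2 + 8) / 6 = 31/6 = 5.1667
  mean(V) = (5 + 5 + 5 + 3 + 6 + 3) / 6 = 27/6 = 4.5

Step 2 — sample variances and covariances s[i,j] = (1/(n-1)) · Σ_k (x_{k,i} - mean_i) · (x_{k,j} - mean_j), with n-1 = 5:
  s[U,U] = ((-2.1667)·(-2.1667) + (2.8333)·(2.8333) + (-1.1667)·(-1.1667) + (0.8333)·(0.8333) + (-3.1667)·(-3.1667) + (2.8333)·(2.8333)) / 5 = 32.8333/5 = 6.5667
  s[U,V] = ((-2.1667)·(0.5) + (2.8333)·(0.5) + (-1.1667)·(0.5) + (0.8333)·(-1.5) + (-3.1667)·(1.5) + (2.8333)·(-1.5)) / 5 = -10.5/5 = -2.1
  s[V,V] = ((0.5)·(0.5) + (0.5)·(0.5) + (0.5)·(0.5) + (-1.5)·(-1.5) + (1.5)·(1.5) + (-1.5)·(-1.5)) / 5 = 7.5/5 = 1.5
  Sample standard deviations s_i = √(s[i,i]):
  s(U) = √(6.5667) = 2.5626
  s(V) = √(1.5) = 1.2247

Step 3 — r_{ij} = s_{ij} / (s_i · s_j):
  r[U,U] = 1 (diagonal).
  r[U,V] = -2.1 / (2.5626 · 1.2247) = -2.1 / 3.1385 = -0.6691
  r[V,V] = 1 (diagonal).

R is symmetric with unit diagonal. Assembling:

R = [[1, -0.6691],
 [-0.6691, 1]]


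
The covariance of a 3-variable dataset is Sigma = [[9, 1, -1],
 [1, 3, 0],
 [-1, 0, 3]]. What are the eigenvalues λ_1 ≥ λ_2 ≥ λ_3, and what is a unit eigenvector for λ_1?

Step 1 — characteristic polynomial p(λ) = det(λI - Sigma) = λ³ - tr·λ² + c_1·λ - det, where tr = trace, c_1 = sum of the principal 2×2 minors, det = det(Sigma):
  tr = 9 + 3 + 3 = 15,
  c_1 = (9·3 - (1)²) + (9·3 - (-1)²) + (3·3 - (0)²) = 26 + 26 + 9 = 61,
  det = 9·(3·3 - (0)²) - (1)·((1)·3 - (0)·(-1)) + (-1)·((1)·(0) - 3·(-1)) = 9·(9) - (1)·(3) + (-1)·(3) = 75.
  So p(λ) = λ³ - 15λ² + 61λ - 75.
Step 2 — look for an integer root (rational root theorem: any rational root is an integer divisor of 75). Testing λ = 3:
  p(3) = 27 - 135 + 183 - 75 = 0  ✓
  Dividing out (λ - 3): p(λ) = (λ - 3)(λ² - 12λ + 25).
Step 3 — remaining eigenvalues from the quadratic λ² - 12λ + 25 = 0:
  Δ = 12² - 4·25 = 144 - 100 = 44,  λ = (12 ± √44)/2 = (12 ± 6.6332)/2 ≈ 9.3166 or 2.6834.
  Sorted: λ_1 = 9.3166,  λ_2 = 3,  λ_3 = 2.6834  (check: sum = 15 = tr ✓).

Step 4 — unit eigenvector for λ_1 ≈ 9.3166: v spans the null space of (Sigma - λ_1 I), whose rows are
  r_1 = (-0.3166, 1, -1),  r_2 = (1, -6.3166, 0),  r_3 = (-1, 0, -6.3166).
  v is orthogonal to every row, so take v ∝ r_1 × r_2 = ((1)·(0) - (-1)·(-6.3166), (-1)·(1) - (-0.3166)·(0), (-0.3166)·(-6.3166) - (1)·(1)) ≈ (-6.3166, -1, 1).
  Rescale (multiply by -1 so the first nonzero entry is positive): u = (6.3166, 1, -1).
  ||u|| = √((6.3166)² + (1)² + (-1)²) = √(41.8997) ≈ 6.473,  v_1 = u/||u|| ≈ (0.9758, 0.1545, -0.1545) (||v_1|| = 1).

λ_1 = 9.3166,  λ_2 = 3,  λ_3 = 2.6834;  v_1 ≈ (0.9758, 0.1545, -0.1545)


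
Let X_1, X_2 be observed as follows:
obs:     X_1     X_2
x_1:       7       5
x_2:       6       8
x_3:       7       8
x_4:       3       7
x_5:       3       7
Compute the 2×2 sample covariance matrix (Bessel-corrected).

Step 1 — column means:
  mean(X_1) = (7 + 6 + 7 + 3 + 3) / 5 = 26/5 = 5.2
  mean(X_2) = (5 + 8 + 8 + 7 + 7) / 5 = 35/5 = 7

Step 2 — sample covariance S[i,j] = (1/(n-1)) · Σ_k (x_{k,i} - mean_i) · (x_{k,j} - mean_j), with n-1 = 4.
  S[X_1,X_1] = ((1.8)·(1.8) + (0.8)·(0.8) + (1.8)·(1.8) + (-2.2)·(-2.2) + (-2.2)·(-2.2)) / 4 = 16.8/4 = 4.2
  S[X_1,X_2] = ((1.8)·(-2) + (0.8)·(1) + (1.8)·(1) + (-2.2)·(0) + (-2.2)·(0)) / 4 = -1/4 = -0.25
  S[X_2,X_2] = ((-2)·(-2) + (1)·(1) + (1)·(1) + (0)·(0) + (0)·(0)) / 4 = 6/4 = 1.5

S is symmetric (S[j,i] = S[i,j]). Assembling:

S = [[4.2, -0.25],
 [-0.25, 1.5]]


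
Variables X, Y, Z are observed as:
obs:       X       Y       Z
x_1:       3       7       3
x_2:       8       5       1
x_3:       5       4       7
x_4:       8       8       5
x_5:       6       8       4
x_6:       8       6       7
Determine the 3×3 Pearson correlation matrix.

Step 1 — column means:
  mean(X) = (3 + 8 + 5 + 8 + 6 + 8) / 6 = 38/6 = 6.3333
  mean(Y) = (7 + 5 + 4 + 8 + 8 + 6) / 6 = 38/6 = 6.3333
  mean(Z) = (3 + 1 + 7 + 5 + 4 + 7) / 6 = 27/6 = 4.5

Step 2 — sample variances and covariances s[i,j] = (1/(n-1)) · Σ_k (x_{k,i} - mean_i) · (x_{k,j} - mean_j), with n-1 = 5:
  s[X,X] = ((-3.3333)·(-3.3333) + (1.6667)·(1.6667) + (-1.3333)·(-1.3333) + (1.6667)·(1.6667) + (-0.3333)·(-0.3333) + (1.6667)·(1.6667)) / 5 = 21.3333/5 = 4.2667
  s[X,Y] = ((-3.3333)·(0.6667) + (1.6667)·(-1.3333) + (-1.3333)·(-2.3333) + (1.6667)·(1.6667) + (-0.3333)·(1.6667) + (1.6667)·(-0.3333)) / 5 = 0.3333/5 = 0.0667
  s[X,Z] = ((-3.3333)·(-1.5) + (1.6667)·(-3.5) + (-1.3333)·(2.5) + (1.6667)·(0.5) + (-0.3333)·(-0.5) + (1.6667)·(2.5)) / 5 = 1/5 = 0.2
  s[Y,Y] = ((0.6667)·(0.6667) + (-1.3333)·(-1.3333) + (-2.3333)·(-2.3333) + (1.6667)·(1.6667) + (1.6667)·(1.6667) + (-0.3333)·(-0.3333)) / 5 = 13.3333/5 = 2.6667
  s[Y,Z] = ((0.6667)·(-1.5) + (-1.3333)·(-3.5) + (-2.3333)·(2.5) + (1.6667)·(0.5) + (1.6667)·(-0.5) + (-0.3333)·(2.5)) / 5 = -3/5 = -0.6
  s[Z,Z] = ((-1.5)·(-1.5) + (-3.5)·(-3.5) + (2.5)·(2.5) + (0.5)·(0.5) + (-0.5)·(-0.5) + (2.5)·(2.5)) / 5 = 27.5/5 = 5.5
  Sample standard deviations s_i = √(s[i,i]):
  s(X) = √(4.2667) = 2.0656
  s(Y) = √(2.6667) = 1.633
  s(Z) = √(5.5) = 2.3452

Step 3 — r_{ij} = s_{ij} / (s_i · s_j):
  r[X,X] = 1 (diagonal).
  r[X,Y] = 0.0667 / (2.0656 · 1.633) = 0.0667 / 3.3731 = 0.0198
  r[X,Z] = 0.2 / (2.0656 · 2.3452) = 0.2 / 4.8442 = 0.0413
  r[Y,Y] = 1 (diagonal).
  r[Y,Z] = -0.6 / (1.633 · 2.3452) = -0.6 / 3.8297 = -0.1567
  r[Z,Z] = 1 (diagonal).

R is symmetric with unit diagonal. Assembling:

R = [[1, 0.0198, 0.0413],
 [0.0198, 1, -0.1567],
 [0.0413, -0.1567, 1]]


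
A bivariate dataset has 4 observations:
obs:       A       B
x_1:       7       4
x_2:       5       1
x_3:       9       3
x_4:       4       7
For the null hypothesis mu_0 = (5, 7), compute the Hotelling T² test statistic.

Step 1 — sample mean vector:
  mean(A) = (7 + 5 + 9 + 4) / 4 = 25/4 = 6.25
  mean(B) = (4 + 1 + 3 + 7) / 4 = 15/4 = 3.75
  x̄ = (6.25, 3.75),  deviation x̄ - mu_0 = (6.25, 3.75) - (5, 7) = (1.25, -3.25).

Step 2 — sample covariance matrix, S[i,j] = (1/(n-1)) · Σ_k (x_{k,i} - mean_i) · (x_{k,j} - mean_j), divisor n-1 = 3:
  S[A,A] = ((0.75)·(0.75) + (-1.25)·(-1.25) + (2.75)·(2.75) + (-2.25)·(-2.25)) / 3 = 14.75/3 = 4.9167
  S[A,B] = ((0.75)·(0.25) + (-1.25)·(-2.75) + (2.75)·(-0.75) + (-2.25)·(3.25)) / 3 = -5.75/3 = -1.9167
  S[B,B] = ((0.25)·(0.25) + (-2.75)·(-2.75) + (-0.75)·(-0.75) + (3.25)·(3.25)) / 3 = 18.75/3 = 6.25
  S = [[4.9167, -1.9167],
 [-1.9167, 6.25]].

Step 3 — invert S. det(S) = 4.9167·6.25 - (-1.9167)² = 27.0556.
  S^{-1} = (1/det) · [[d, -b], [-b, a]] = [[0.231, 0.0708],
 [0.0708, 0.1817]].

Step 4 — quadratic form (x̄ - mu_0)^T · S^{-1} · (x̄ - mu_0):
  S^{-1} · (x̄ - mu_0) = (0.0585, -0.5021),
  (x̄ - mu_0)^T · [...] = (1.25)·(0.0585) + (-3.25)·(-0.5021) = 1.7048.

Step 5 — scale by n: T² = 4 · 1.7048 = 6.8193.

T² ≈ 6.8193


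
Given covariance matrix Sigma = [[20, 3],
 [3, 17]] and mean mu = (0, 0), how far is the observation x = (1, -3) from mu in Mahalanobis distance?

Step 1 — centre the observation: (x - mu) = (1, -3).

Step 2 — invert Sigma. det(Sigma) = 20·17 - (3)² = 331.
  Sigma^{-1} = (1/det) · [[d, -b], [-b, a]] = [[0.0514, -0.0091],
 [-0.0091, 0.0604]].

Step 3 — form the quadratic (x - mu)^T · Sigma^{-1} · (x - mu):
  Sigma^{-1} · (x - mu) = (0.0785, -0.1903).
  (x - mu)^T · [Sigma^{-1} · (x - mu)] = (1)·(0.0785) + (-3)·(-0.1903) = 0.6495.

Step 4 — take square root: d = √(0.6495) ≈ 0.8059.

d(x, mu) = √(0.6495) ≈ 0.8059


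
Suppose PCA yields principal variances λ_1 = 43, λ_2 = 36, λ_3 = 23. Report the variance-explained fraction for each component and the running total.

Step 1 — total variance = trace(Sigma) = Σ λ_i = 43 + 36 + 23 = 102.

Step 2 — fraction explained by component i = λ_i / Σ λ:
  PC1: 43/102 = 0.4216
  PC2: 36/102 = 0.3529
  PC3: 23/102 = 0.2255

Step 3 — cumulative fraction after k components = (λ_1 + ... + λ_k) / Σ λ:
  k = 1: 43/102 = 0.4216
  k = 2: (43 + 36)/102 = 79/102 = 0.7745
  k = 3: (43 + 36 + 23)/102 = 102/102 = 1

Summary (fraction, with percent):

explained: PC1 0.4216 (42.16%), PC2 0.3529 (35.29%), PC3 0.2255 (22.55%);  cumulative: 0.4216, 0.7745, 1


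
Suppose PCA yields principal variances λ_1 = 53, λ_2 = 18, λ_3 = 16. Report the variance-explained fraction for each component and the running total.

Step 1 — total variance = trace(Sigma) = Σ λ_i = 53 + 18 + 16 = 87.

Step 2 — fraction explained by component i = λ_i / Σ λ:
  PC1: 53/87 = 0.6092
  PC2: 18/87 = 0.2069
  PC3: 16/87 = 0.1839

Step 3 — cumulative fraction after k components = (λ_1 + ... + λ_k) / Σ λ:
  k = 1: 53/87 = 0.6092
  k = 2: (53 + 18)/87 = 71/87 = 0.8161
  k = 3: (53 + 18 + 16)/87 = 87/87 = 1

Summary (fraction, with percent):

explained: PC1 0.6092 (60.92%), PC2 0.2069 (20.69%), PC3 0.1839 (18.39%);  cumulative: 0.6092, 0.8161, 1


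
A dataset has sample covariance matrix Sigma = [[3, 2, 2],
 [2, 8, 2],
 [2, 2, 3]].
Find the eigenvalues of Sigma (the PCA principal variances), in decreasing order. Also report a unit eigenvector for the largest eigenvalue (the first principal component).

Step 1 — characteristic polynomial p(λ) = det(λI - Sigma) = λ³ - tr·λ² + c_1·λ - det, where tr = trace, c_1 = sum of the principal 2×2 minors, det = det(Sigma):
  tr = 3 + 8 + 3 = 14,
  c_1 = (3·8 - (2)²) + (3·3 - (2)²) + (8·3 - (2)²) = 20 + 5 + 20 = 45,
  det = 3·(8·3 - (2)²) - (2)·((2)·3 - (2)·(2)) + (2)·((2)·(2) - 8·(2)) = 3·(20) - (2)·(2) + (2)·(-12) = 32.
  So p(λ) = λ³ - 14λ² + 45λ - 32.
Step 2 — look for an integer root (rational root theorem: any rational root is an integer divisor of 32). Testing λ = 1:
  p(1) = 1 - 14 + 45 - 32 = 0  ✓
  Dividing out (λ - 1): p(λ) = (λ - 1)(λ² - 13λ + 32).
Step 3 — remaining eigenvalues from the quadratic λ² - 13λ + 32 = 0:
  Δ = 13² - 4·32 = 169 - 128 = 41,  λ = (13 ± √41)/2 = (13 ± 6.4031)/2 ≈ 9.7016 or 3.2984.
  Sorted: λ_1 = 9.7016,  λ_2 = 3.2984,  λ_3 = 1  (check: sum = 14 = tr ✓).

Step 4 — unit eigenvector for λ_1 ≈ 9.7016: v spans the null space of (Sigma - λ_1 I), whose rows are
  r_1 = (-6.7016, 2, 2),  r_2 = (2, -1.7016, 2),  r_3 = (2, 2, -6.7016).
  v is orthogonal to every row, so take v ∝ r_1 × r_2 = ((2)·(2) - (2)·(-1.7016), (2)·(2) - (-6.7016)·(2), (-6.7016)·(-1.7016) - (2)·(2)) ≈ (7.4031, 17.4031, 7.4031).
  Let u = (7.4031, 17.4031, 7.4031).
  ||u|| = √((7.4031)² + (17.4031)² + (7.4031)²) = √(412.4812) ≈ 20.3096,  v_1 = u/||u|| ≈ (0.3645, 0.8569, 0.3645) (||v_1|| = 1).

λ_1 = 9.7016,  λ_2 = 3.2984,  λ_3 = 1;  v_1 ≈ (0.3645, 0.8569, 0.3645)


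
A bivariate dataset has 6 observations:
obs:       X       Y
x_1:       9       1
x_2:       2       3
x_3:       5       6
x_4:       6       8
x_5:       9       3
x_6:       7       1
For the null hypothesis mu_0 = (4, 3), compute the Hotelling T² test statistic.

Step 1 — sample mean vector:
  mean(X) = (9 + 2 + 5 + 6 + 9 + 7) / 6 = 38/6 = 6.3333
  mean(Y) = (1 + 3 + 6 + 8 + 3 + 1) / 6 = 22/6 = 3.6667
  x̄ = (6.3333, 3.6667),  deviation x̄ - mu_0 = (6.3333, 3.6667) - (4, 3) = (2.3333, 0.6667).

Step 2 — sample covariance matrix, S[i,j] = (1/(n-1)) · Σ_k (x_{k,i} - mean_i) · (x_{k,j} - mean_j), divisor n-1 = 5:
  S[X,X] = ((2.6667)·(2.6667) + (-4.3333)·(-4.3333) + (-1.3333)·(-1.3333) + (-0.3333)·(-0.3333) + (2.6667)·(2.6667) + (0.6667)·(0.6667)) / 5 = 35.3333/5 = 7.0667
  S[X,Y] = ((2.6667)·(-2.6667) + (-4.3333)·(-0.6667) + (-1.3333)·(2.3333) + (-0.3333)·(4.3333) + (2.6667)·(-0.6667) + (0.6667)·(-2.6667)) / 5 = -12.3333/5 = -2.4667
  S[Y,Y] = ((-2.6667)·(-2.6667) + (-0.6667)·(-0.6667) + (2.3333)·(2.3333) + (4.3333)·(4.3333) + (-0.6667)·(-0.6667) + (-2.6667)·(-2.6667)) / 5 = 39.3333/5 = 7.8667
  S = [[7.0667, -2.4667],
 [-2.4667, 7.8667]].

Step 3 — invert S. det(S) = 7.0667·7.8667 - (-2.4667)² = 49.5067.
  S^{-1} = (1/det) · [[d, -b], [-b, a]] = [[0.1589, 0.0498],
 [0.0498, 0.1427]].

Step 4 — quadratic form (x̄ - mu_0)^T · S^{-1} · (x̄ - mu_0):
  S^{-1} · (x̄ - mu_0) = (0.404, 0.2114),
  (x̄ - mu_0)^T · [...] = (2.3333)·(0.404) + (0.6667)·(0.2114) = 1.0836.

Step 5 — scale by n: T² = 6 · 1.0836 = 6.5015.

T² ≈ 6.5015


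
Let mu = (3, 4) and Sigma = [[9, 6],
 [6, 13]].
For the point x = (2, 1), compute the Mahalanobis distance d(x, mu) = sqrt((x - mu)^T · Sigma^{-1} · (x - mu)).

Step 1 — centre the observation: (x - mu) = (-1, -3).

Step 2 — invert Sigma. det(Sigma) = 9·13 - (6)² = 81.
  Sigma^{-1} = (1/det) · [[d, -b], [-b, a]] = [[0.1605, -0.0741],
 [-0.0741, 0.1111]].

Step 3 — form the quadratic (x - mu)^T · Sigma^{-1} · (x - mu):
  Sigma^{-1} · (x - mu) = (0.0617, -0.2593).
  (x - mu)^T · [Sigma^{-1} · (x - mu)] = (-1)·(0.0617) + (-3)·(-0.2593) = 0.716.

Step 4 — take square root: d = √(0.716) ≈ 0.8462.

d(x, mu) = √(0.716) ≈ 0.8462


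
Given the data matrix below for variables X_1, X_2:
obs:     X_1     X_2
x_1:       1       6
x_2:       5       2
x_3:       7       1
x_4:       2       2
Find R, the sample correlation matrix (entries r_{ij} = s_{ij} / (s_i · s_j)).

Step 1 — column means:
  mean(X_1) = (1 + 5 + 7 + 2) / 4 = 15/4 = 3.75
  mean(X_2) = (6 + 2 + 1 + 2) / 4 = 11/4 = 2.75

Step 2 — sample variances and covariances s[i,j] = (1/(n-1)) · Σ_k (x_{k,i} - mean_i) · (x_{k,j} - mean_j), with n-1 = 3:
  s[X_1,X_1] = ((-2.75)·(-2.75) + (1.25)·(1.25) + (3.25)·(3.25) + (-1.75)·(-1.75)) / 3 = 22.75/3 = 7.5833
  s[X_1,X_2] = ((-2.75)·(3.25) + (1.25)·(-0.75) + (3.25)·(-1.75) + (-1.75)·(-0.75)) / 3 = -14.25/3 = -4.75
  s[X_2,X_2] = ((3.25)·(3.25) + (-0.75)·(-0.75) + (-1.75)·(-1.75) + (-0.75)·(-0.75)) / 3 = 14.75/3 = 4.9167
  Sample standard deviations s_i = √(s[i,i]):
  s(X_1) = √(7.5833) = 2.7538
  s(X_2) = √(4.9167) = 2.2174

Step 3 — r_{ij} = s_{ij} / (s_i · s_j):
  r[X_1,X_1] = 1 (diagonal).
  r[X_1,X_2] = -4.75 / (2.7538 · 2.2174) = -4.75 / 6.1061 = -0.7779
  r[X_2,X_2] = 1 (diagonal).

R is symmetric with unit diagonal. Assembling:

R = [[1, -0.7779],
 [-0.7779, 1]]


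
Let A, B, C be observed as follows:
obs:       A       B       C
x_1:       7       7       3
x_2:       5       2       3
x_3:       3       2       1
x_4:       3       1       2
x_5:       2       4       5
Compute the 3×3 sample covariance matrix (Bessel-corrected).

Step 1 — column means:
  mean(A) = (7 + 5 + 3 + 3 + 2) / 5 = 20/5 = 4
  mean(B) = (7 + 2 + 2 + 1 + 4) / 5 = 16/5 = 3.2
  mean(C) = (3 + 3 + 1 + 2 + 5) / 5 = 14/5 = 2.8

Step 2 — sample covariance S[i,j] = (1/(n-1)) · Σ_k (x_{k,i} - mean_i) · (x_{k,j} - mean_j), with n-1 = 4.
  S[A,A] = ((3)·(3) + (1)·(1) + (-1)·(-1) + (-1)·(-1) + (-2)·(-2)) / 4 = 16/4 = 4
  S[A,B] = ((3)·(3.8) + (1)·(-1.2) + (-1)·(-1.2) + (-1)·(-2.2) + (-2)·(0.8)) / 4 = 12/4 = 3
  S[A,C] = ((3)·(0.2) + (1)·(0.2) + (-1)·(-1.8) + (-1)·(-0.8) + (-2)·(2.2)) / 4 = -1/4 = -0.25
  S[B,B] = ((3.8)·(3.8) + (-1.2)·(-1.2) + (-1.2)·(-1.2) + (-2.2)·(-2.2) + (0.8)·(0.8)) / 4 = 22.8/4 = 5.7
  S[B,C] = ((3.8)·(0.2) + (-1.2)·(0.2) + (-1.2)·(-1.8) + (-2.2)·(-0.8) + (0.8)·(2.2)) / 4 = 6.2/4 = 1.55
  S[C,C] = ((0.2)·(0.2) + (0.2)·(0.2) + (-1.8)·(-1.8) + (-0.8)·(-0.8) + (2.2)·(2.2)) / 4 = 8.8/4 = 2.2

S is symmetric (S[j,i] = S[i,j]). Assembling:

S = [[4, 3, -0.25],
 [3, 5.7, 1.55],
 [-0.25, 1.55, 2.2]]


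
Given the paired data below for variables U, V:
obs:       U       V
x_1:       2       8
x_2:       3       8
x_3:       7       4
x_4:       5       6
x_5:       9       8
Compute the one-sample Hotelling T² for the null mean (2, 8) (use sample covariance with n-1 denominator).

Step 1 — sample mean vector:
  mean(U) = (2 + 3 + 7 + 5 + 9) / 5 = 26/5 = 5.2
  mean(V) = (8 + 8 + 4 + 6 + 8) / 5 = 34/5 = 6.8
  x̄ = (5.2, 6.8),  deviation x̄ - mu_0 = (5.2, 6.8) - (2, 8) = (3.2, -1.2).

Step 2 — sample covariance matrix, S[i,j] = (1/(n-1)) · Σ_k (x_{k,i} - mean_i) · (x_{k,j} - mean_j), divisor n-1 = 4:
  S[U,U] = ((-3.2)·(-3.2) + (-2.2)·(-2.2) + (1.8)·(1.8) + (-0.2)·(-0.2) + (3.8)·(3.8)) / 4 = 32.8/4 = 8.2
  S[U,V] = ((-3.2)·(1.2) + (-2.2)·(1.2) + (1.8)·(-2.8) + (-0.2)·(-0.8) + (3.8)·(1.2)) / 4 = -6.8/4 = -1.7
  S[V,V] = ((1.2)·(1.2) + (1.2)·(1.2) + (-2.8)·(-2.8) + (-0.8)·(-0.8) + (1.2)·(1.2)) / 4 = 12.8/4 = 3.2
  S = [[8.2, -1.7],
 [-1.7, 3.2]].

Step 3 — invert S. det(S) = 8.2·3.2 - (-1.7)² = 23.35.
  S^{-1} = (1/det) · [[d, -b], [-b, a]] = [[0.137, 0.0728],
 [0.0728, 0.3512]].

Step 4 — quadratic form (x̄ - mu_0)^T · S^{-1} · (x̄ - mu_0):
  S^{-1} · (x̄ - mu_0) = (0.3512, -0.1884),
  (x̄ - mu_0)^T · [...] = (3.2)·(0.3512) + (-1.2)·(-0.1884) = 1.3499.

Step 5 — scale by n: T² = 5 · 1.3499 = 6.7495.

T² ≈ 6.7495


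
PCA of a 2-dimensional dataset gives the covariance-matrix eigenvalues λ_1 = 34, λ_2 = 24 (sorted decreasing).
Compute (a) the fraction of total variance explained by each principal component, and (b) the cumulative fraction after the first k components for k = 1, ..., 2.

Step 1 — total variance = trace(Sigma) = Σ λ_i = 34 + 24 = 58.

Step 2 — fraction explained by component i = λ_i / Σ λ:
  PC1: 34/58 = 0.5862
  PC2: 24/58 = 0.4138

Step 3 — cumulative fraction after k components = (λ_1 + ... + λ_k) / Σ λ:
  k = 1: 34/58 = 0.5862
  k = 2: (34 + 24)/58 = 58/58 = 1

Summary (fraction, with percent):

explained: PC1 0.5862 (58.62%), PC2 0.4138 (41.38%);  cumulative: 0.5862, 1


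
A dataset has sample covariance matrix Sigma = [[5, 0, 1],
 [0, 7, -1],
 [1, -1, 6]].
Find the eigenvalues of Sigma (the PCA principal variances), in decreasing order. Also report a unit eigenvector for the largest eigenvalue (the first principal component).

Step 1 — characteristic polynomial p(λ) = det(λI - Sigma) = λ³ - tr·λ² + c_1·λ - det, where tr = trace, c_1 = sum of the principal 2×2 minors, det = det(Sigma):
  tr = 5 + 7 + 6 = 18,
  c_1 = (5·7 - (0)²) + (5·6 - (1)²) + (7·6 - (-1)²) = 35 + 29 + 41 = 105,
  det = 5·(7·6 - (-1)²) - (0)·((0)·6 - (-1)·(1)) + (1)·((0)·(-1) - 7·(1)) = 5·(41) - (0)·(1) + (1)·(-7) = 198.
  So p(λ) = λ³ - 18λ² + 105λ - 198.
Step 2 — look for an integer root (rational root theorem: any rational root is an integer divisor of 198). Testing λ = 6:
  p(6) = 216 - 648 + 630 - 198 = 0  ✓
  Dividing out (λ - 6): p(λ) = (λ - 6)(λ² - 12λ + 33).
Step 3 — remaining eigenvalues from the quadratic λ² - 12λ + 33 = 0:
  Δ = 12² - 4·33 = 144 - 132 = 12,  λ = (12 ± √12)/2 = (12 ± 3.4641)/2 ≈ 7.7321 or 4.2679.
  Sorted: λ_1 = 7.7321,  λ_2 = 6,  λ_3 = 4.2679  (check: sum = 18 = tr ✓).

Step 4 — unit eigenvector for λ_1 ≈ 7.7321: v spans the null space of (Sigma - λ_1 I), whose rows are
  r_1 = (-2.7321, 0, 1),  r_2 = (0, -0.7321, -1),  r_3 = (1, -1, -1.7321).
  v is orthogonal to every row, so take v ∝ r_1 × r_2 = ((0)·(-1) - (1)·(-0.7321), (1)·(0) - (-2.7321)·(-1), (-2.7321)·(-0.7321) - (0)·(0)) ≈ (0.7321, -2.7321, 2).
  Let u = (0.7321, -2.7321, 2).
  ||u|| = √((0.7321)² + (-2.7321)² + (2)²) = √(12) ≈ 3.4641,  v_1 = u/||u|| ≈ (0.2113, -0.7887, 0.5774) (||v_1|| = 1).

λ_1 = 7.7321,  λ_2 = 6,  λ_3 = 4.2679;  v_1 ≈ (0.2113, -0.7887, 0.5774)


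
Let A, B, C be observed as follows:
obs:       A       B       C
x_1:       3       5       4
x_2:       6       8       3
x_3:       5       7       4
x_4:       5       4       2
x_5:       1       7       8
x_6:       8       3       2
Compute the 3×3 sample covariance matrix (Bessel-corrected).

Step 1 — column means:
  mean(A) = (3 + 6 + 5 + 5 + 1 + 8) / 6 = 28/6 = 4.6667
  mean(B) = (5 + 8 + 7 + 4 + 7 + 3) / 6 = 34/6 = 5.6667
  mean(C) = (4 + 3 + 4 + 2 + 8 + 2) / 6 = 23/6 = 3.8333

Step 2 — sample covariance S[i,j] = (1/(n-1)) · Σ_k (x_{k,i} - mean_i) · (x_{k,j} - mean_j), with n-1 = 5.
  S[A,A] = ((-1.6667)·(-1.6667) + (1.3333)·(1.3333) + (0.3333)·(0.3333) + (0.3333)·(0.3333) + (-3.6667)·(-3.6667) + (3.3333)·(3.3333)) / 5 = 29.3333/5 = 5.8667
  S[A,B] = ((-1.6667)·(-0.6667) + (1.3333)·(2.3333) + (0.3333)·(1.3333) + (0.3333)·(-1.6667) + (-3.6667)·(1.3333) + (3.3333)·(-2.6667)) / 5 = -9.6667/5 = -1.9333
  S[A,C] = ((-1.6667)·(0.1667) + (1.3333)·(-0.8333) + (0.3333)·(0.1667) + (0.3333)·(-1.8333) + (-3.6667)·(4.1667) + (3.3333)·(-1.8333)) / 5 = -23.3333/5 = -4.6667
  S[B,B] = ((-0.6667)·(-0.6667) + (2.3333)·(2.3333) + (1.3333)·(1.3333) + (-1.6667)·(-1.6667) + (1.3333)·(1.3333) + (-2.6667)·(-2.6667)) / 5 = 19.3333/5 = 3.8667
  S[B,C] = ((-0.6667)·(0.1667) + (2.3333)·(-0.8333) + (1.3333)·(0.1667) + (-1.6667)·(-1.8333) + (1.3333)·(4.1667) + (-2.6667)·(-1.8333)) / 5 = 11.6667/5 = 2.3333
  S[C,C] = ((0.1667)·(0.1667) + (-0.8333)·(-0.8333) + (0.1667)·(0.1667) + (-1.8333)·(-1.8333) + (4.1667)·(4.1667) + (-1.8333)·(-1.8333)) / 5 = 24.8333/5 = 4.9667

S is symmetric (S[j,i] = S[i,j]). Assembling:

S = [[5.8667, -1.9333, -4.6667],
 [-1.9333, 3.8667, 2.3333],
 [-4.6667, 2.3333, 4.9667]]


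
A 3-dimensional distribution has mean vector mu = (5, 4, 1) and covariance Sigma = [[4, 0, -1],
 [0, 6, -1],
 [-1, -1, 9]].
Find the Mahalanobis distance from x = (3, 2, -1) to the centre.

Step 1 — centre the observation: (x - mu) = (-2, -2, -2).

Step 2 — invert Sigma (cofactor / det for 3×3, or solve directly):
  Sigma^{-1} = [[0.2573, 0.0049, 0.0291],
 [0.0049, 0.1699, 0.0194],
 [0.0291, 0.0194, 0.1165]].

Step 3 — form the quadratic (x - mu)^T · Sigma^{-1} · (x - mu):
  Sigma^{-1} · (x - mu) = (-0.5825, -0.3883, -0.3301).
  (x - mu)^T · [Sigma^{-1} · (x - mu)] = (-2)·(-0.5825) + (-2)·(-0.3883) + (-2)·(-0.3301) = 2.6019.

Step 4 — take square root: d = √(2.6019) ≈ 1.6131.

d(x, mu) = √(2.6019) ≈ 1.6131


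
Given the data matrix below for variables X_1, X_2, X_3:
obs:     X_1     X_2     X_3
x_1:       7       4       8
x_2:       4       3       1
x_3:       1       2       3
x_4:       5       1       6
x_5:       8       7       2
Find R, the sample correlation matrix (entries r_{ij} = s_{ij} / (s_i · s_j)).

Step 1 — column means:
  mean(X_1) = (7 + 4 + 1 + 5 + 8) / 5 = 25/5 = 5
  mean(X_2) = (4 + 3 + 2 + 1 + 7) / 5 = 17/5 = 3.4
  mean(X_3) = (8 + 1 + 3 + 6 + 2) / 5 = 20/5 = 4

Step 2 — sample variances and covariances s[i,j] = (1/(n-1)) · Σ_k (x_{k,i} - mean_i) · (x_{k,j} - mean_j), with n-1 = 4:
  s[X_1,X_1] = ((2)·(2) + (-1)·(-1) + (-4)·(-4) + (0)·(0) + (3)·(3)) / 4 = 30/4 = 7.5
  s[X_1,X_2] = ((2)·(0.6) + (-1)·(-0.4) + (-4)·(-1.4) + (0)·(-2.4) + (3)·(3.6)) / 4 = 18/4 = 4.5
  s[X_1,X_3] = ((2)·(4) + (-1)·(-3) + (-4)·(-1) + (0)·(2) + (3)·(-2)) / 4 = 9/4 = 2.25
  s[X_2,X_2] = ((0.6)·(0.6) + (-0.4)·(-0.4) + (-1.4)·(-1.4) + (-2.4)·(-2.4) + (3.6)·(3.6)) / 4 = 21.2/4 = 5.3
  s[X_2,X_3] = ((0.6)·(4) + (-0.4)·(-3) + (-1.4)·(-1) + (-2.4)·(2) + (3.6)·(-2)) / 4 = -7/4 = -1.75
  s[X_3,X_3] = ((4)·(4) + (-3)·(-3) + (-1)·(-1) + (2)·(2) + (-2)·(-2)) / 4 = 34/4 = 8.5
  Sample standard deviations s_i = √(s[i,i]):
  s(X_1) = √(7.5) = 2.7386
  s(X_2) = √(5.3) = 2.3022
  s(X_3) = √(8.5) = 2.9155

Step 3 — r_{ij} = s_{ij} / (s_i · s_j):
  r[X_1,X_1] = 1 (diagonal).
  r[X_1,X_2] = 4.5 / (2.7386 · 2.3022) = 4.5 / 6.3048 = 0.7137
  r[X_1,X_3] = 2.25 / (2.7386 · 2.9155) = 2.25 / 7.9844 = 0.2818
  r[X_2,X_2] = 1 (diagonal).
  r[X_2,X_3] = -1.75 / (2.3022 · 2.9155) = -1.75 / 6.7119 = -0.2607
  r[X_3,X_3] = 1 (diagonal).

R is symmetric with unit diagonal. Assembling:

R = [[1, 0.7137, 0.2818],
 [0.7137, 1, -0.2607],
 [0.2818, -0.2607, 1]]


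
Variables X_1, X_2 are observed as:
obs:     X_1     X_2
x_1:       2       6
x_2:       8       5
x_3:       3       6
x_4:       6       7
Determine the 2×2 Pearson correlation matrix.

Step 1 — column means:
  mean(X_1) = (2 + 8 + 3 + 6) / 4 = 19/4 = 4.75
  mean(X_2) = (6 + 5 + 6 + 7) / 4 = 24/4 = 6

Step 2 — sample variances and covariances s[i,j] = (1/(n-1)) · Σ_k (x_{k,i} - mean_i) · (x_{k,j} - mean_j), with n-1 = 3:
  s[X_1,X_1] = ((-2.75)·(-2.75) + (3.25)·(3.25) + (-1.75)·(-1.75) + (1.25)·(1.25)) / 3 = 22.75/3 = 7.5833
  s[X_1,X_2] = ((-2.75)·(0) + (3.25)·(-1) + (-1.75)·(0) + (1.25)·(1)) / 3 = -2/3 = -0.6667
  s[X_2,X_2] = ((0)·(0) + (-1)·(-1) + (0)·(0) + (1)·(1)) / 3 = 2/3 = 0.6667
  Sample standard deviations s_i = √(s[i,i]):
  s(X_1) = √(7.5833) = 2.7538
  s(X_2) = √(0.6667) = 0.8165

Step 3 — r_{ij} = s_{ij} / (s_i · s_j):
  r[X_1,X_1] = 1 (diagonal).
  r[X_1,X_2] = -0.6667 / (2.7538 · 0.8165) = -0.6667 / 2.2485 = -0.2965
  r[X_2,X_2] = 1 (diagonal).

R is symmetric with unit diagonal. Assembling:

R = [[1, -0.2965],
 [-0.2965, 1]]


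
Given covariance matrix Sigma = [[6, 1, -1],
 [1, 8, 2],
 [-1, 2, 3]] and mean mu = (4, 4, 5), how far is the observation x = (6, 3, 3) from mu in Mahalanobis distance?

Step 1 — centre the observation: (x - mu) = (2, -1, -2).

Step 2 — invert Sigma (cofactor / det for 3×3, or solve directly):
  Sigma^{-1} = [[0.1905, -0.0476, 0.0952],
 [-0.0476, 0.1619, -0.1238],
 [0.0952, -0.1238, 0.4476]].

Step 3 — form the quadratic (x - mu)^T · Sigma^{-1} · (x - mu):
  Sigma^{-1} · (x - mu) = (0.2381, -0.0095, -0.581).
  (x - mu)^T · [Sigma^{-1} · (x - mu)] = (2)·(0.2381) + (-1)·(-0.0095) + (-2)·(-0.581) = 1.6476.

Step 4 — take square root: d = √(1.6476) ≈ 1.2836.

d(x, mu) = √(1.6476) ≈ 1.2836


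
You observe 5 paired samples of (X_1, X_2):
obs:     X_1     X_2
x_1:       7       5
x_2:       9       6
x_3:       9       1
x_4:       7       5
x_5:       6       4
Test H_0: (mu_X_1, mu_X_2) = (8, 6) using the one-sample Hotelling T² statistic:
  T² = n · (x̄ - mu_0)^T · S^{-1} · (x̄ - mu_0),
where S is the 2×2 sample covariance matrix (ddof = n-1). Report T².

Step 1 — sample mean vector:
  mean(X_1) = (7 + 9 + 9 + 7 + 6) / 5 = 38/5 = 7.6
  mean(X_2) = (5 + 6 + 1 + 5 + 4) / 5 = 21/5 = 4.2
  x̄ = (7.6, 4.2),  deviation x̄ - mu_0 = (7.6, 4.2) - (8, 6) = (-0.4, -1.8).

Step 2 — sample covariance matrix, S[i,j] = (1/(n-1)) · Σ_k (x_{k,i} - mean_i) · (x_{k,j} - mean_j), divisor n-1 = 4:
  S[X_1,X_1] = ((-0.6)·(-0.6) + (1.4)·(1.4) + (1.4)·(1.4) + (-0.6)·(-0.6) + (-1.6)·(-1.6)) / 4 = 7.2/4 = 1.8
  S[X_1,X_2] = ((-0.6)·(0.8) + (1.4)·(1.8) + (1.4)·(-3.2) + (-0.6)·(0.8) + (-1.6)·(-0.2)) / 4 = -2.6/4 = -0.65
  S[X_2,X_2] = ((0.8)·(0.8) + (1.8)·(1.8) + (-3.2)·(-3.2) + (0.8)·(0.8) + (-0.2)·(-0.2)) / 4 = 14.8/4 = 3.7
  S = [[1.8, -0.65],
 [-0.65, 3.7]].

Step 3 — invert S. det(S) = 1.8·3.7 - (-0.65)² = 6.2375.
  S^{-1} = (1/det) · [[d, -b], [-b, a]] = [[0.5932, 0.1042],
 [0.1042, 0.2886]].

Step 4 — quadratic form (x̄ - mu_0)^T · S^{-1} · (x̄ - mu_0):
  S^{-1} · (x̄ - mu_0) = (-0.4248, -0.5611),
  (x̄ - mu_0)^T · [...] = (-0.4)·(-0.4248) + (-1.8)·(-0.5611) = 1.18.

Step 5 — scale by n: T² = 5 · 1.18 = 5.8998.

T² ≈ 5.8998


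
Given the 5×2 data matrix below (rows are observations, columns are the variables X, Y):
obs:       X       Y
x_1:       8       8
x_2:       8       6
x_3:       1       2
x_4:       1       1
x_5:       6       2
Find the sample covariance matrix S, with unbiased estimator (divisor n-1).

Step 1 — column means:
  mean(X) = (8 + 8 + 1 + 1 + 6) / 5 = 24/5 = 4.8
  mean(Y) = (8 + 6 + 2 + 1 + 2) / 5 = 19/5 = 3.8

Step 2 — sample covariance S[i,j] = (1/(n-1)) · Σ_k (x_{k,i} - mean_i) · (x_{k,j} - mean_j), with n-1 = 4.
  S[X,X] = ((3.2)·(3.2) + (3.2)·(3.2) + (-3.8)·(-3.8) + (-3.8)·(-3.8) + (1.2)·(1.2)) / 4 = 50.8/4 = 12.7
  S[X,Y] = ((3.2)·(4.2) + (3.2)·(2.2) + (-3.8)·(-1.8) + (-3.8)·(-2.8) + (1.2)·(-1.8)) / 4 = 35.8/4 = 8.95
  S[Y,Y] = ((4.2)·(4.2) + (2.2)·(2.2) + (-1.8)·(-1.8) + (-2.8)·(-2.8) + (-1.8)·(-1.8)) / 4 = 36.8/4 = 9.2

S is symmetric (S[j,i] = S[i,j]). Assembling:

S = [[12.7, 8.95],
 [8.95, 9.2]]
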